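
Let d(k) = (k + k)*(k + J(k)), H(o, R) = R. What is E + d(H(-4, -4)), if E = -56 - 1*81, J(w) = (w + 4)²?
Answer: -105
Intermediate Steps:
J(w) = (4 + w)²
d(k) = 2*k*(k + (4 + k)²) (d(k) = (k + k)*(k + (4 + k)²) = (2*k)*(k + (4 + k)²) = 2*k*(k + (4 + k)²))
E = -137 (E = -56 - 81 = -137)
E + d(H(-4, -4)) = -137 + 2*(-4)*(-4 + (4 - 4)²) = -137 + 2*(-4)*(-4 + 0²) = -137 + 2*(-4)*(-4 + 0) = -137 + 2*(-4)*(-4) = -137 + 32 = -105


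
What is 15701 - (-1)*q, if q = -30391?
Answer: -14690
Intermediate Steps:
15701 - (-1)*q = 15701 - (-1)*(-30391) = 15701 - 1*30391 = 15701 - 30391 = -14690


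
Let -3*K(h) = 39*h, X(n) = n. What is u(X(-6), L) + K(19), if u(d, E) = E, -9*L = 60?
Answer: -761/3 ≈ -253.67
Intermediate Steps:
L = -20/3 (L = -⅑*60 = -20/3 ≈ -6.6667)
K(h) = -13*h
u(X(-6), L) + K(19) = -20/3 - 13*19 = -20/3 - 247 = -761/3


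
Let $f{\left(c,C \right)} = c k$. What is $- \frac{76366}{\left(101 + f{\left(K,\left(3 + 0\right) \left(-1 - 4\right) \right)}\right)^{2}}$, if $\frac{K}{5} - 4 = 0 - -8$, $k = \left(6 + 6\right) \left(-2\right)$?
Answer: $- \frac{76366}{1792921} \approx -0.042593$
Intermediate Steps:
$k = -24$ ($k = 12 \left(-2\right) = -24$)
$K = 60$ ($K = 20 + 5 \left(0 - -8\right) = 20 + 5 \left(0 + 8\right) = 20 + 5 \cdot 8 = 20 + 40 = 60$)
$f{\left(c,C \right)} = - 24 c$ ($f{\left(c,C \right)} = c \left(-24\right) = - 24 c$)
$- \frac{76366}{\left(101 + f{\left(K,\left(3 + 0\right) \left(-1 - 4\right) \right)}\right)^{2}} = - \frac{76366}{\left(101 - 1440\right)^{2}} = - \frac{76366}{\left(-1339\right)^{2}} = - \frac{76366}{1792921}$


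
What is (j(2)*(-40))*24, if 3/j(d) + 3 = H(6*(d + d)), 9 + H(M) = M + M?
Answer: -80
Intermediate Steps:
H(M) = -9 + 2*M (H(M) = -9 + (M + M) = -9 + 2*M)
j(d) = 3/(-12 + 24*d) (j(d) = 3/(-3 + (-9 + 2*(6*(d + d)))) = 3/(-3 + (-9 + 2*(6*(2*d)))) = 3/(-3 + (-9 + 2*(12*d))) = 3/(-3 + (-9 + 24*d)) = 3/(-12 + 24*d))
(j(2)*(-40))*24 = ((1/(4*(-1 + 2*2)))*(-40))*24 = ((1/(4*(-1 + 4)))*(-40))*24 = (((1/4)/3)*(-40))*24 = (((1/4)*(1/3))*(-40))*24 = ((1/12)*(-40))*24 = -10/3*24 = -80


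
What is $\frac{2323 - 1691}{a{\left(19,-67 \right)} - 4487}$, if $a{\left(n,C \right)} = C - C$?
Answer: $- \frac{632}{4487} \approx -0.14085$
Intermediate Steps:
$a{\left(n,C \right)} = 0$
$\frac{2323 - 1691}{a{\left(19,-67 \right)} - 4487} = \frac{2323 - 1691}{0 - 4487} = \frac{632}{-4487} = 632 \left(- \frac{1}{4487}\right) = - \frac{632}{4487}$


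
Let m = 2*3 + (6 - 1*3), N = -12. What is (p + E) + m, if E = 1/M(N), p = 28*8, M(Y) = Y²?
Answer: 33553/144 ≈ 233.01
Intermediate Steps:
m = 9 (m = 6 + (6 - 3) = 6 + 3 = 9)
p = 224
E = 1/144 (E = 1/((-12)²) = 1/144 ≈ 0.0069444)
(p + E) + m = (224 + 1/144) + 9 = 32257/144 + 9 = 33553/144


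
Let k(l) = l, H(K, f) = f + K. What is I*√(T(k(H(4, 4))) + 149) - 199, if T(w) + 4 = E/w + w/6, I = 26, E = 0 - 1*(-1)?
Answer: -199 + 13*√21090/6 ≈ 115.65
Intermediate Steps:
H(K, f) = K + f
E = 1 (E = 0 + 1 = 1)
T(w) = -4 + 1/w + w/6 (T(w) = -4 + (1/w + w/6) = -4 + 1/w + w/6)
I*√(T(k(H(4, 4))) + 149) - 199 = 26*√((-4 + 1/(4 + 4) + (4 + 4)/6) + 149) - 199 = 26*√((-4 + 1/8 + (⅙)*8) + 149) - 199 = 26*√((-4 + ⅛ + 4/3) + 149) - 199 = 26*√(-61/24 + 149) - 199 = 26*√(3515/24) - 199 = 26*(√21090/12) - 199 = 13*√21090/6 - 199 = -199 + 13*√21090/6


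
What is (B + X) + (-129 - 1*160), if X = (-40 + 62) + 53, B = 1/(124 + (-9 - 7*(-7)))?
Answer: -35095/164 ≈ -213.99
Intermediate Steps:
B = 1/164 (B = 1/(124 + (-9 + 49)) = 1/(124 + 40) = 1/164 ≈ 0.0060976)
X = 75 (X = 22 + 53 = 75)
(B + X) + (-129 - 1*160) = (1/164 + 75) + (-129 - 1*160) = 12301/164 + (-129 - 160) = 12301/164 - 289 = -35095/164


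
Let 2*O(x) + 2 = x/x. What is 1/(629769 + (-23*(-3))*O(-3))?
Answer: 2/1259469 ≈ 1.5880e-6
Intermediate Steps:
O(x) = -½ (O(x) = -1 + (x/x)/2 = -1 + (½)*1 = -1 + ½ = -½)
1/(629769 + (-23*(-3))*O(-3)) = 1/(629769 - 23*(-3)*(-½)) = 1/(629769 + 69*(-½)) = 1/(629769 - 69/2) = 1/(1259469/2) = 2/1259469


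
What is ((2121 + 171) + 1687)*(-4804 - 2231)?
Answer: -27992265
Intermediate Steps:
((2121 + 171) + 1687)*(-4804 - 2231) = (2292 + 1687)*(-7035) = 3979*(-7035) = -27992265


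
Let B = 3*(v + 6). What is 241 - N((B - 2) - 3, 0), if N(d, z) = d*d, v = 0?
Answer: 72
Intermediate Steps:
B = 18 (B = 3*(0 + 6) = 3*6 = 18)
N(d, z) = d²
241 - N((B - 2) - 3, 0) = 241 - ((18 - 2) - 3)² = 241 - (16 - 3)² = 241 - 1*13² = 241 - 1*169 = 241 - 169 = 72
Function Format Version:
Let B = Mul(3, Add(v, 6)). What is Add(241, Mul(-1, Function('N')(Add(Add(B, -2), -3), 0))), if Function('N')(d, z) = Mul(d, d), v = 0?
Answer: 72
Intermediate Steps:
B = 18 (B = Mul(3, Add(0, 6)) = Mul(3, 6) = 18)
Function('N')(d, z) = Pow(d, 2)
Add(241, Mul(-1, Function('N')(Add(Add(B, -2), -3), 0))) = Add(241, Mul(-1, Pow(Add(Add(18, -2), -3), 2))) = Add(241, Mul(-1, Pow(Add(16, -3), 2))) = Add(241, Mul(-1, Pow(13, 2))) = Add(241, Mul(-1, 169)) = Add(241, -169) = 72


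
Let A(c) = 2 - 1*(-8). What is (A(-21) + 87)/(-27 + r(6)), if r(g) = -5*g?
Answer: -97/57 ≈ -1.7018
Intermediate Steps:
A(c) = 10 (A(c) = 2 + 8 = 10)
(A(-21) + 87)/(-27 + r(6)) = (10 + 87)/(-27 - 5*6) = 97/(-27 - 30) = 97/(-57) = 97*(-1/57) = -97/57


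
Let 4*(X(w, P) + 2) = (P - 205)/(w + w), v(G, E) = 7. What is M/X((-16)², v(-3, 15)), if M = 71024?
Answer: -72728576/2147 ≈ -33875.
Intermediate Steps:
X(w, P) = -2 + (-205 + P)/(8*w) (X(w, P) = -2 + ((P - 205)/(w + w))/4 = -2 + ((-205 + P)/((2*w)))/4 = -2 + ((-205 + P)*(1/(2*w)))/4 = -2 + ((-205 + P)/(2*w))/4 = -2 + (-205 + P)/(8*w))
M/X((-16)², v(-3, 15)) = 71024/(((-205 + 7 - 16*(-16)²)/(8*((-16)²)))) = 71024/(((⅛)*(-205 + 7 - 16*256)/256)) = 71024/(((⅛)*(1/256)*(-205 + 7 - 4096))) = 71024/(((⅛)*(1/256)*(-4294))) = 71024/(-2147/1024) = 71024*(-1024/2147) = -72728576/2147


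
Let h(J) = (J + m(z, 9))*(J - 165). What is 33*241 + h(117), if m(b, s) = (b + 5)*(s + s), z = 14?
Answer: -14079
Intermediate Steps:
m(b, s) = 2*s*(5 + b) (m(b, s) = (5 + b)*(2*s) = 2*s*(5 + b))
h(J) = (-165 + J)*(342 + J) (h(J) = (J + 2*9*(5 + 14))*(J - 165) = (J + 2*9*19)*(-165 + J) = (J + 342)*(-165 + J) = (342 + J)*(-165 + J) = (-165 + J)*(342 + J))
33*241 + h(117) = 33*241 + (-56430 + 117² + 177*117) = 7953 + (-56430 + 13689 + 20709) = 7953 - 22032 = -14079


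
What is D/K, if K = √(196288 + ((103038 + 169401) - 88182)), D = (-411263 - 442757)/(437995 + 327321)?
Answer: -42701*√3145/1323805351 ≈ -0.0018089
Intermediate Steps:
D = -213505/191329 (D = -854020/765316 = -854020*1/765316 = -213505/191329 ≈ -1.1159)
K = 11*√3145 (K = √(196288 + (272439 - 88182)) = √(196288 + 184257) = √380545 = 11*√3145 ≈ 616.88)
D/K = -213505*√3145/34595/191329 = -42701*√3145/1323805351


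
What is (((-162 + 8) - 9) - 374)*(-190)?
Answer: 102030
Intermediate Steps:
(((-162 + 8) - 9) - 374)*(-190) = ((-154 - 9) - 374)*(-190) = (-163 - 374)*(-190) = -537*(-190) = 102030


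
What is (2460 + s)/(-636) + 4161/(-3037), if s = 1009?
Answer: -13181749/1931532 ≈ -6.8245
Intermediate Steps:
(2460 + s)/(-636) + 4161/(-3037) = (2460 + 1009)/(-636) + 4161/(-3037) = 3469*(-1/636) + 4161*(-1/3037) = -3469/636 - 4161/3037 = -13181749/1931532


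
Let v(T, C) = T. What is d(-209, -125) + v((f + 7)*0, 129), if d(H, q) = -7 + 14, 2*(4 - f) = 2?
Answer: 7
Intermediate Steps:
f = 3 (f = 4 - ½*2 = 4 - 1 = 3)
d(H, q) = 7
d(-209, -125) + v((f + 7)*0, 129) = 7 + (3 + 7)*0 = 7 + 10*0 = 7 + 0 = 7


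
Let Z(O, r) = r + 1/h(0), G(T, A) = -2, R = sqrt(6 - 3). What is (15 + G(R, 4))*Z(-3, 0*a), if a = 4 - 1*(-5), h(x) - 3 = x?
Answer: 13/3 ≈ 4.3333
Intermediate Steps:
h(x) = 3 + x
a = 9 (a = 4 + 5 = 9)
R = sqrt(3) ≈ 1.7320
Z(O, r) = 1/3 + r (Z(O, r) = r + 1/(3 + 0) = r + 1/3 = 1/3 + r)
(15 + G(R, 4))*Z(-3, 0*a) = (15 - 2)*(1/3 + 0*9) = 13*(1/3 + 0) = 13*(1/3) = 13/3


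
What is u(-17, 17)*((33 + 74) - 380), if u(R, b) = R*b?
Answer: 78897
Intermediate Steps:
u(-17, 17)*((33 + 74) - 380) = (-17*17)*((33 + 74) - 380) = -289*(107 - 380) = -289*(-273) = 78897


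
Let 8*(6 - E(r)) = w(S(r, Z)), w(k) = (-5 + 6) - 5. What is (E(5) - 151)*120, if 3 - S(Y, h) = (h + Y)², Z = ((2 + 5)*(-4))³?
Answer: -17340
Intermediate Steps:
Z = -21952 (Z = (7*(-4))³ = (-28)³ = -21952)
S(Y, h) = 3 - (Y + h)² (S(Y, h) = 3 - (h + Y)² = 3 - (Y + h)²)
w(k) = -4 (w(k) = 1 - 5 = -4)
E(r) = 13/2 (E(r) = 6 - ⅛*(-4) = 6 + ½ = 13/2)
(E(5) - 151)*120 = (13/2 - 151)*120 = -289/2*120 = -17340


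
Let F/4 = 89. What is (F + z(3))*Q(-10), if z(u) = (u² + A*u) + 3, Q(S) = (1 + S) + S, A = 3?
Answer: -7163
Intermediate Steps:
F = 356 (F = 4*89 = 356)
Q(S) = 1 + 2*S
z(u) = 3 + u² + 3*u (z(u) = (u² + 3*u) + 3 = 3 + u² + 3*u)
(F + z(3))*Q(-10) = (356 + (3 + 3² + 3*3))*(1 + 2*(-10)) = (356 + (3 + 9 + 9))*(1 - 20) = (356 + 21)*(-19) = 377*(-19) = -7163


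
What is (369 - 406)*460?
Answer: -17020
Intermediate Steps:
(369 - 406)*460 = -37*460 = -17020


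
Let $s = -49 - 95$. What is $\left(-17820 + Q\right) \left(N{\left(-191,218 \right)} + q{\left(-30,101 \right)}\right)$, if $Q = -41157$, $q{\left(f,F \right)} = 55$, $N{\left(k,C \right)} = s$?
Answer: $5248953$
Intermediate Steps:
$s = -144$ ($s = -49 - 95 = -144$)
$N{\left(k,C \right)} = -144$
$\left(-17820 + Q\right) \left(N{\left(-191,218 \right)} + q{\left(-30,101 \right)}\right) = \left(-17820 - 41157\right) \left(-144 + 55\right) = \left(-58977\right) \left(-89\right) = 5248953$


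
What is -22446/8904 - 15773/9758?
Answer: -611345/147764 ≈ -4.1373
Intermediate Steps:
-22446/8904 - 15773/9758 = -22446*1/8904 - 15773*1/9758 = -3741/1484 - 15773/9758 = -611345/147764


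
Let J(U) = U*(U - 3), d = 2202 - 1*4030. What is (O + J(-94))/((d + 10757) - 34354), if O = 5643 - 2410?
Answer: -4117/8475 ≈ -0.48578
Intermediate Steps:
d = -1828 (d = 2202 - 4030 = -1828)
O = 3233
J(U) = U*(-3 + U)
(O + J(-94))/((d + 10757) - 34354) = (3233 - 94*(-3 - 94))/((-1828 + 10757) - 34354) = (3233 - 94*(-97))/(8929 - 34354) = (3233 + 9118)/(-25425) = 12351*(-1/25425) = -4117/8475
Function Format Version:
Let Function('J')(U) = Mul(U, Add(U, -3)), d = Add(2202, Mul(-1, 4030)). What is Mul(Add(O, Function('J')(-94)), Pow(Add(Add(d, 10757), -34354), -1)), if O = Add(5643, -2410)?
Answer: Rational(-4117, 8475) ≈ -0.48578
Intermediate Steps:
d = -1828 (d = Add(2202, -4030) = -1828)
O = 3233
Function('J')(U) = Mul(U, Add(-3, U))
Mul(Add(O, Function('J')(-94)), Pow(Add(Add(d, 10757), -34354), -1)) = Mul(Add(3233, Mul(-94, Add(-3, -94))), Pow(Add(Add(-1828, 10757), -34354), -1)) = Mul(Add(3233, Mul(-94, -97)), Pow(Add(8929, -34354), -1)) = Mul(Add(3233, 9118), Pow(-25425, -1)) = Mul(12351, Rational(-1, 25425)) = Rational(-4117, 8475)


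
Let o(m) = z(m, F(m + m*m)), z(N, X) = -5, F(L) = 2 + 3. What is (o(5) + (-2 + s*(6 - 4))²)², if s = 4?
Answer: 961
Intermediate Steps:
F(L) = 5
o(m) = -5
(o(5) + (-2 + s*(6 - 4))²)² = (-5 + (-2 + 4*(6 - 4))²)² = (-5 + (-2 + 4*2)²)² = (-5 + (-2 + 8)²)² = (-5 + 6²)² = (-5 + 36)² = 31² = 961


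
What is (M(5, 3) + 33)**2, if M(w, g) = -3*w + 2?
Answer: 400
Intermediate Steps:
M(w, g) = 2 - 3*w
(M(5, 3) + 33)**2 = ((2 - 3*5) + 33)**2 = ((2 - 15) + 33)**2 = (-13 + 33)**2 = 20**2 = 400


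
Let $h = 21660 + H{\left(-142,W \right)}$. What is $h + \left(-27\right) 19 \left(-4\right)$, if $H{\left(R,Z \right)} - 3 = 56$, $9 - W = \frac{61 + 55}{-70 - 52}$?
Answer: $23771$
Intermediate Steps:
$W = \frac{607}{61}$ ($W = 9 - \frac{61 + 55}{-70 - 52} = 9 - \frac{116}{-122} = 9 - 116 \left(- \frac{1}{122}\right) = 9 - - \frac{58}{61} = 9 + \frac{58}{61} = \frac{607}{61} \approx 9.9508$)
$H{\left(R,Z \right)} = 59$ ($H{\left(R,Z \right)} = 3 + 56 = 59$)
$h = 21719$ ($h = 21660 + 59 = 21719$)
$h + \left(-27\right) 19 \left(-4\right) = 21719 + \left(-27\right) 19 \left(-4\right) = 21719 - -2052 = 21719 + 2052 = 23771$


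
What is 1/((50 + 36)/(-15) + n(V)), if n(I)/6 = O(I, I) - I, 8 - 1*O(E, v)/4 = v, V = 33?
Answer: -15/12056 ≈ -0.0012442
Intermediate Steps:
O(E, v) = 32 - 4*v
n(I) = 192 - 30*I (n(I) = 6*((32 - 4*I) - I) = 6*(32 - 5*I) = 192 - 30*I)
1/((50 + 36)/(-15) + n(V)) = 1/((50 + 36)/(-15) + (192 - 30*33)) = 1/(86*(-1/15) + (192 - 990)) = 1/(-86/15 - 798) = 1/(-12056/15) = -15/12056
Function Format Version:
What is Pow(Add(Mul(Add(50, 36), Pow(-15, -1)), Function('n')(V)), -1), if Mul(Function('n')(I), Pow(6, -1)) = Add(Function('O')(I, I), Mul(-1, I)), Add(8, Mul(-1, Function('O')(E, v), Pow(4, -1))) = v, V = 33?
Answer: Rational(-15, 12056) ≈ -0.0012442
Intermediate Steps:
Function('O')(E, v) = Add(32, Mul(-4, v))
Function('n')(I) = Add(192, Mul(-30, I)) (Function('n')(I) = Mul(6, Add(Add(32, Mul(-4, I)), Mul(-1, I))) = Mul(6, Add(32, Mul(-5, I))) = Add(192, Mul(-30, I)))
Pow(Add(Mul(Add(50, 36), Pow(-15, -1)), Function('n')(V)), -1) = Pow(Add(Mul(Add(50, 36), Pow(-15, -1)), Add(192, Mul(-30, 33))), -1) = Pow(Add(Mul(86, Rational(-1, 15)), Add(192, -990)), -1) = Pow(Add(Rational(-86, 15), -798), -1) = Pow(Rational(-12056, 15), -1) = Rational(-15, 12056)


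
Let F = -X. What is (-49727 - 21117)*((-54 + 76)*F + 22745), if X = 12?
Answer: -1592643964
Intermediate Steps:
F = -12 (F = -1*12 = -12)
(-49727 - 21117)*((-54 + 76)*F + 22745) = (-49727 - 21117)*((-54 + 76)*(-12) + 22745) = -70844*(22*(-12) + 22745) = -70844*(-264 + 22745) = -70844*22481 = -1592643964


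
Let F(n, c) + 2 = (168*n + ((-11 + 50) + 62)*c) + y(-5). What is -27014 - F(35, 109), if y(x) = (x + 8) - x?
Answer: -43909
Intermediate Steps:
y(x) = 8 (y(x) = (8 + x) - x = 8)
F(n, c) = 6 + 101*c + 168*n (F(n, c) = -2 + ((168*n + ((-11 + 50) + 62)*c) + 8) = -2 + ((168*n + (39 + 62)*c) + 8) = -2 + ((168*n + 101*c) + 8) = -2 + ((101*c + 168*n) + 8) = -2 + (8 + 101*c + 168*n) = 6 + 101*c + 168*n)
-27014 - F(35, 109) = -27014 - (6 + 101*109 + 168*35) = -27014 - (6 + 11009 + 5880) = -27014 - 1*16895 = -27014 - 16895 = -43909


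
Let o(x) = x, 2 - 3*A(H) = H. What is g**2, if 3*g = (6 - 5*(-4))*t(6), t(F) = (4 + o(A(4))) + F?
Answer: 529984/81 ≈ 6543.0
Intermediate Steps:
A(H) = 2/3 - H/3
t(F) = 10/3 + F (t(F) = (4 + (2/3 - 1/3*4)) + F = (4 + (2/3 - 4/3)) + F = (4 - 2/3) + F = 10/3 + F)
g = 728/9 (g = ((6 - 5*(-4))*(10/3 + 6))/3 = ((6 + 20)*(28/3))/3 = (26*(28/3))/3 = (1/3)*(728/3) = 728/9 ≈ 80.889)
g**2 = (728/9)**2 = 529984/81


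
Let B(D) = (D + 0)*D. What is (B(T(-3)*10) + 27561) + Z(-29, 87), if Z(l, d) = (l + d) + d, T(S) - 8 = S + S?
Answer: 28106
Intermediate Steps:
T(S) = 8 + 2*S (T(S) = 8 + (S + S) = 8 + 2*S)
Z(l, d) = l + 2*d (Z(l, d) = (d + l) + d = l + 2*d)
B(D) = D**2 (B(D) = D*D = D**2)
(B(T(-3)*10) + 27561) + Z(-29, 87) = (((8 + 2*(-3))*10)**2 + 27561) + (-29 + 2*87) = (((8 - 6)*10)**2 + 27561) + (-29 + 174) = ((2*10)**2 + 27561) + 145 = (20**2 + 27561) + 145 = (400 + 27561) + 145 = 27961 + 145 = 28106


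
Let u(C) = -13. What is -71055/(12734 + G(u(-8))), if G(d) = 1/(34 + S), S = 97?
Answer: -1861641/333631 ≈ -5.5799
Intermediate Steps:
G(d) = 1/131 (G(d) = 1/(34 + 97) = 1/131)
-71055/(12734 + G(u(-8))) = -71055/(12734 + 1/131) = -71055/1668155/131 = -71055*131/1668155 = -1861641/333631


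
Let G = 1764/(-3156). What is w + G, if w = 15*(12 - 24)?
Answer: -47487/263 ≈ -180.56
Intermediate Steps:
G = -147/263 (G = 1764*(-1/3156) = -147/263 ≈ -0.55894)
w = -180 (w = 15*(-12) = -180)
w + G = -180 - 147/263 = -47487/263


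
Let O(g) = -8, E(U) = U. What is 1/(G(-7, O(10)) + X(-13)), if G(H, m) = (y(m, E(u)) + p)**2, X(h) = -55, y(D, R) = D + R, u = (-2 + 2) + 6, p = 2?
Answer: -1/55 ≈ -0.018182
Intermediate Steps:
u = 6 (u = 0 + 6 = 6)
G(H, m) = (8 + m)**2 (G(H, m) = ((m + 6) + 2)**2 = ((6 + m) + 2)**2 = (8 + m)**2)
1/(G(-7, O(10)) + X(-13)) = 1/((8 - 8)**2 - 55) = 1/(0**2 - 55) = 1/(0 - 55) = 1/(-55) = -1/55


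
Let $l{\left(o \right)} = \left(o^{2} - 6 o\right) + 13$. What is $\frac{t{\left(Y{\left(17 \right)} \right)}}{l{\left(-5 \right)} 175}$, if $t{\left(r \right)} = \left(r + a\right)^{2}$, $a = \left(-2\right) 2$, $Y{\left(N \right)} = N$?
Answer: $\frac{169}{11900} \approx 0.014202$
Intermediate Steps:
$a = -4$
$l{\left(o \right)} = 13 + o^{2} - 6 o$
$t{\left(r \right)} = \left(-4 + r\right)^{2}$ ($t{\left(r \right)} = \left(r - 4\right)^{2} = \left(-4 + r\right)^{2}$)
$\frac{t{\left(Y{\left(17 \right)} \right)}}{l{\left(-5 \right)} 175} = \frac{\left(-4 + 17\right)^{2}}{\left(13 + \left(-5\right)^{2} - -30\right) 175} = \frac{13^{2}}{\left(13 + 25 + 30\right) 175} = \frac{169}{68 \cdot 175} = \frac{169}{11900}$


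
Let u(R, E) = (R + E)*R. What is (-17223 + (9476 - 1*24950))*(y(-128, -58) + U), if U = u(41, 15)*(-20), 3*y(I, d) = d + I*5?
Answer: 1509053742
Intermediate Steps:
u(R, E) = R*(E + R) (u(R, E) = (E + R)*R = R*(E + R))
y(I, d) = d/3 + 5*I/3 (y(I, d) = (d + I*5)/3 = (d + 5*I)/3 = d/3 + 5*I/3)
U = -45920 (U = (41*(15 + 41))*(-20) = (41*56)*(-20) = 2296*(-20) = -45920)
(-17223 + (9476 - 1*24950))*(y(-128, -58) + U) = (-17223 + (9476 - 1*24950))*(((⅓)*(-58) + (5/3)*(-128)) - 45920) = (-17223 + (9476 - 24950))*((-58/3 - 640/3) - 45920) = (-17223 - 15474)*(-698/3 - 45920) = -32697*(-138458/3) = 1509053742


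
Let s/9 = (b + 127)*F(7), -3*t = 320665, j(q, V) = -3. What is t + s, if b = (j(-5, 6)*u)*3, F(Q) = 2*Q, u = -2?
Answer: -265855/3 ≈ -88618.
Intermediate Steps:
b = 18 (b = -3*(-2)*3 = 6*3 = 18)
t = -320665/3 (t = -⅓*320665 = -320665/3 ≈ -1.0689e+5)
s = 18270 (s = 9*((18 + 127)*(2*7)) = 9*(145*14) = 9*2030 = 18270)
t + s = -320665/3 + 18270 = -265855/3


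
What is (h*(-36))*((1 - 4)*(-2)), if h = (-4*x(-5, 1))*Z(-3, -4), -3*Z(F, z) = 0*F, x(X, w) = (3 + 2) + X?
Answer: 0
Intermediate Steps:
x(X, w) = 5 + X
Z(F, z) = 0 (Z(F, z) = -0*F = -⅓*0 = 0)
h = 0 (h = -4*(5 - 5)*0 = -4*0*0 = 0*0 = 0)
(h*(-36))*((1 - 4)*(-2)) = (0*(-36))*((1 - 4)*(-2)) = 0*(-3*(-2)) = 0*6 = 0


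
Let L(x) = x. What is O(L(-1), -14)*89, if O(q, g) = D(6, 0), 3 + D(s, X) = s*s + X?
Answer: 2937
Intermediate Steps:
D(s, X) = -3 + X + s² (D(s, X) = -3 + (s*s + X) = -3 + (s² + X) = -3 + (X + s²) = -3 + X + s²)
O(q, g) = 33 (O(q, g) = -3 + 0 + 6² = -3 + 0 + 36 = 33)
O(L(-1), -14)*89 = 33*89 = 2937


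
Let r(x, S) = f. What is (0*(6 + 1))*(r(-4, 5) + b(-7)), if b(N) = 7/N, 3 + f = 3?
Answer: 0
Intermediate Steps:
f = 0 (f = -3 + 3 = 0)
r(x, S) = 0
(0*(6 + 1))*(r(-4, 5) + b(-7)) = (0*(6 + 1))*(0 + 7/(-7)) = (0*7)*(0 + 7*(-1/7)) = 0*(0 - 1) = 0*(-1) = 0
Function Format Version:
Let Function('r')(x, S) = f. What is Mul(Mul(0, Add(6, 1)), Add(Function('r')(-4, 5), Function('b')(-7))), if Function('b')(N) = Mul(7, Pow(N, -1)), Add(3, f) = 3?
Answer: 0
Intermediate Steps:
f = 0 (f = Add(-3, 3) = 0)
Function('r')(x, S) = 0
Mul(Mul(0, Add(6, 1)), Add(Function('r')(-4, 5), Function('b')(-7))) = Mul(Mul(0, Add(6, 1)), Add(0, Mul(7, Pow(-7, -1)))) = Mul(Mul(0, 7), Add(0, Mul(7, Rational(-1, 7)))) = Mul(0, Add(0, -1)) = Mul(0, -1) = 0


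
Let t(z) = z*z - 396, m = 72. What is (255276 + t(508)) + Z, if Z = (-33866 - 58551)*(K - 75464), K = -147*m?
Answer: 7952810960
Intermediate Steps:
K = -10584 (K = -147*72 = -10584)
t(z) = -396 + z**2 (t(z) = z**2 - 396 = -396 + z**2)
Z = 7952298016 (Z = (-33866 - 58551)*(-10584 - 75464) = -92417*(-86048) = 7952298016)
(255276 + t(508)) + Z = (255276 + (-396 + 508**2)) + 7952298016 = (255276 + (-396 + 258064)) + 7952298016 = (255276 + 257668) + 7952298016 = 512944 + 7952298016 = 7952810960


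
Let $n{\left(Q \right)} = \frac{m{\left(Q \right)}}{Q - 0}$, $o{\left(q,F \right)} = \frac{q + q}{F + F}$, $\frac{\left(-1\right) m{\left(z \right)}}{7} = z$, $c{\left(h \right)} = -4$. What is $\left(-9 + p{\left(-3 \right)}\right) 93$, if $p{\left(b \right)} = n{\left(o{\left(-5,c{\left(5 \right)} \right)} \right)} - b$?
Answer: $-1209$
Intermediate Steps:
$m{\left(z \right)} = - 7 z$
$o{\left(q,F \right)} = \frac{q}{F}$ ($o{\left(q,F \right)} = \frac{2 q}{2 F} = 2 q \frac{1}{2 F} = \frac{q}{F}$)
$n{\left(Q \right)} = -7$ ($n{\left(Q \right)} = \frac{\left(-7\right) Q}{Q - 0} = \frac{\left(-7\right) Q}{Q + 0} = \frac{\left(-7\right) Q}{Q} = -7$)
$p{\left(b \right)} = -7 - b$
$\left(-9 + p{\left(-3 \right)}\right) 93 = \left(-9 - 4\right) 93 = \left(-13\right) 93 = -1209$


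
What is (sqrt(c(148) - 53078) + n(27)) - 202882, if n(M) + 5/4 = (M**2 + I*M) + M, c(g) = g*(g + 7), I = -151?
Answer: -824817/4 + I*sqrt(30138) ≈ -2.062e+5 + 173.6*I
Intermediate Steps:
c(g) = g*(7 + g)
n(M) = -5/4 + M**2 - 150*M (n(M) = -5/4 + ((M**2 - 151*M) + M) = -5/4 + (M**2 - 150*M) = -5/4 + M**2 - 150*M)
(sqrt(c(148) - 53078) + n(27)) - 202882 = (sqrt(148*(7 + 148) - 53078) + (-5/4 + 27**2 - 150*27)) - 202882 = (sqrt(148*155 - 53078) + (-5/4 + 729 - 4050)) - 202882 = (sqrt(22940 - 53078) - 13289/4) - 202882 = (sqrt(-30138) - 13289/4) - 202882 = (I*sqrt(30138) - 13289/4) - 202882 = (-13289/4 + I*sqrt(30138)) - 202882 = -824817/4 + I*sqrt(30138)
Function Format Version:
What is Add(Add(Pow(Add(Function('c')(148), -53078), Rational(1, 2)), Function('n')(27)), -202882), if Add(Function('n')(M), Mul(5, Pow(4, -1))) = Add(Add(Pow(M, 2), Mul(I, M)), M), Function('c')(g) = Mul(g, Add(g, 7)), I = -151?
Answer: Add(Rational(-824817, 4), Mul(I, Pow(30138, Rational(1, 2)))) ≈ Add(-2.0620e+5, Mul(173.60, I))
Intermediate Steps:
Function('c')(g) = Mul(g, Add(7, g))
Function('n')(M) = Add(Rational(-5, 4), Pow(M, 2), Mul(-150, M)) (Function('n')(M) = Add(Rational(-5, 4), Add(Add(Pow(M, 2), Mul(-151, M)), M)) = Add(Rational(-5, 4), Add(Pow(M, 2), Mul(-150, M))) = Add(Rational(-5, 4), Pow(M, 2), Mul(-150, M)))
Add(Add(Pow(Add(Function('c')(148), -53078), Rational(1, 2)), Function('n')(27)), -202882) = Add(Add(Pow(Add(Mul(148, Add(7, 148)), -53078), Rational(1, 2)), Add(Rational(-5, 4), Pow(27, 2), Mul(-150, 27))), -202882) = Add(Add(Pow(Add(Mul(148, 155), -53078), Rational(1, 2)), Add(Rational(-5, 4), 729, -4050)), -202882) = Add(Add(Pow(Add(22940, -53078), Rational(1, 2)), Rational(-13289, 4)), -202882) = Add(Add(Pow(-30138, Rational(1, 2)), Rational(-13289, 4)), -202882) = Add(Add(Mul(I, Pow(30138, Rational(1, 2))), Rational(-13289, 4)), -202882) = Add(Add(Rational(-13289, 4), Mul(I, Pow(30138, Rational(1, 2)))), -202882) = Add(Rational(-824817, 4), Mul(I, Pow(30138, Rational(1, 2))))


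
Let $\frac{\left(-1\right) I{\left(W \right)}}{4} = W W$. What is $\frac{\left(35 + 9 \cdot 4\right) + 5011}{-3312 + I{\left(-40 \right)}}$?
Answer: $- \frac{2541}{4856} \approx -0.52327$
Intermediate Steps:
$I{\left(W \right)} = - 4 W^{2}$ ($I{\left(W \right)} = - 4 W W = - 4 W^{2}$)
$\frac{\left(35 + 9 \cdot 4\right) + 5011}{-3312 + I{\left(-40 \right)}} = \frac{\left(35 + 9 \cdot 4\right) + 5011}{-3312 - 4 \left(-40\right)^{2}} = \frac{\left(35 + 36\right) + 5011}{-3312 - 6400} = \frac{71 + 5011}{-3312 - 6400} = \frac{5082}{-9712} = 5082 \left(- \frac{1}{9712}\right) = - \frac{2541}{4856}$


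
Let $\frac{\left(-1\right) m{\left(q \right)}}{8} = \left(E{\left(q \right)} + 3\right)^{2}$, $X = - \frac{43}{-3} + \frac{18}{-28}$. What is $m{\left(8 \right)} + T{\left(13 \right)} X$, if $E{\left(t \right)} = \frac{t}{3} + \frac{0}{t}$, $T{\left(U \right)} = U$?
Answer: $- \frac{9943}{126} \approx -78.913$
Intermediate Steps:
$E{\left(t \right)} = \frac{t}{3}$ ($E{\left(t \right)} = t \frac{1}{3} + 0 = \frac{t}{3} + 0 = \frac{t}{3}$)
$X = \frac{575}{42}$ ($X = \left(-43\right) \left(- \frac{1}{3}\right) + 18 \left(- \frac{1}{28}\right) = \frac{43}{3} - \frac{9}{14} = \frac{575}{42} \approx 13.69$)
$m{\left(q \right)} = - 8 \left(3 + \frac{q}{3}\right)^{2}$ ($m{\left(q \right)} = - 8 \left(\frac{q}{3} + 3\right)^{2} = - 8 \left(3 + \frac{q}{3}\right)^{2}$)
$m{\left(8 \right)} + T{\left(13 \right)} X = - \frac{8 \left(9 + 8\right)^{2}}{9} + 13 \cdot \frac{575}{42} = - \frac{8 \cdot 17^{2}}{9} + \frac{7475}{42} = \left(- \frac{8}{9}\right) 289 + \frac{7475}{42} = - \frac{2312}{9} + \frac{7475}{42} = - \frac{9943}{126}$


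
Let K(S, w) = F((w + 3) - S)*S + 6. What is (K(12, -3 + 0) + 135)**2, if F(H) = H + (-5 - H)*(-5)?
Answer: 178929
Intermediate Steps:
F(H) = 25 + 6*H (F(H) = H + (25 + 5*H) = 25 + 6*H)
K(S, w) = 6 + S*(43 - 6*S + 6*w) (K(S, w) = (25 + 6*((w + 3) - S))*S + 6 = (25 + 6*((3 + w) - S))*S + 6 = (25 + 6*(3 + w - S))*S + 6 = (25 + (18 - 6*S + 6*w))*S + 6 = (43 - 6*S + 6*w)*S + 6 = S*(43 - 6*S + 6*w) + 6 = 6 + S*(43 - 6*S + 6*w))
(K(12, -3 + 0) + 135)**2 = ((6 + 12*(43 - 6*12 + 6*(-3 + 0))) + 135)**2 = ((6 + 12*(43 - 72 + 6*(-3))) + 135)**2 = ((6 + 12*(43 - 72 - 18)) + 135)**2 = ((6 + 12*(-47)) + 135)**2 = ((6 - 564) + 135)**2 = (-558 + 135)**2 = (-423)**2 = 178929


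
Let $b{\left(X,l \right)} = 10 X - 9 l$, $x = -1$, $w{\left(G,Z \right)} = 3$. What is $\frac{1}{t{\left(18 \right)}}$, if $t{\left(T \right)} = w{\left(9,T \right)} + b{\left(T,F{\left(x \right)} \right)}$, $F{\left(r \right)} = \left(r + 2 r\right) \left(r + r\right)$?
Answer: $\frac{1}{129} \approx 0.0077519$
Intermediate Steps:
$F{\left(r \right)} = 6 r^{2}$ ($F{\left(r \right)} = 3 r 2 r = 6 r^{2}$)
$b{\left(X,l \right)} = - 9 l + 10 X$
$t{\left(T \right)} = -51 + 10 T$ ($t{\left(T \right)} = 3 + \left(- 9 \cdot 6 \left(-1\right)^{2} + 10 T\right) = 3 + \left(- 9 \cdot 6 \cdot 1 + 10 T\right) = 3 + \left(\left(-9\right) 6 + 10 T\right) = 3 + \left(-54 + 10 T\right) = -51 + 10 T$)
$\frac{1}{t{\left(18 \right)}} = \frac{1}{-51 + 10 \cdot 18} = \frac{1}{-51 + 180} = \frac{1}{129}$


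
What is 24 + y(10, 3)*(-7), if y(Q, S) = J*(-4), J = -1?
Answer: -4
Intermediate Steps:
y(Q, S) = 4 (y(Q, S) = -1*(-4) = 4)
24 + y(10, 3)*(-7) = 24 + 4*(-7) = 24 - 28 = -4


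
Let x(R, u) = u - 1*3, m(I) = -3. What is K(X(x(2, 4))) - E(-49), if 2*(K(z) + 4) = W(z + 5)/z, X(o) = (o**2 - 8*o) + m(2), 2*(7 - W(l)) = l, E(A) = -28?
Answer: 941/40 ≈ 23.525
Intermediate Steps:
W(l) = 7 - l/2
x(R, u) = -3 + u (x(R, u) = u - 3 = -3 + u)
X(o) = -3 + o**2 - 8*o (X(o) = (o**2 - 8*o) - 3 = -3 + o**2 - 8*o)
K(z) = -4 + (9/2 - z/2)/(2*z) (K(z) = -4 + ((7 - (z + 5)/2)/z)/2 = -4 + ((7 - (5 + z)/2)/z)/2 = -4 + ((7 + (-5/2 - z/2))/z)/2 = -4 + ((9/2 - z/2)/z)/2 = -4 + (9/2 - z/2)/(2*z))
K(X(x(2, 4))) - E(-49) = (9 - 17*(-3 + (-3 + 4)**2 - 8*(-3 + 4)))/(4*(-3 + (-3 + 4)**2 - 8*(-3 + 4))) - 1*(-28) = (9 - 17*(-3 + 1**2 - 8*1))/(4*(-3 + 1**2 - 8*1)) + 28 = (9 - 17*(-3 + 1 - 8))/(4*(-3 + 1 - 8)) + 28 = (1/4)*(9 - 17*(-10))/(-10) + 28 = (1/4)*(-1/10)*(9 + 170) + 28 = (1/4)*(-1/10)*179 + 28 = -179/40 + 28 = 941/40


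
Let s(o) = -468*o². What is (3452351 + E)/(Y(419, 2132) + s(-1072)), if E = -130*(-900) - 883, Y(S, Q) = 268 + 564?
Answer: -892117/134454320 ≈ -0.0066351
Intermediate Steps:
Y(S, Q) = 832
E = 116117 (E = 117000 - 883 = 116117)
(3452351 + E)/(Y(419, 2132) + s(-1072)) = (3452351 + 116117)/(832 - 468*(-1072)²) = 3568468/(832 - 468*1149184) = 3568468/(832 - 537818112) = 3568468/(-537817280) = 3568468*(-1/537817280) = -892117/134454320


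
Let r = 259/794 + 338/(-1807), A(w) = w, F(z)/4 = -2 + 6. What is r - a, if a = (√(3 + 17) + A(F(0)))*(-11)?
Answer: 19439773/110366 + 22*√5 ≈ 225.33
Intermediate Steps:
F(z) = 16 (F(z) = 4*(-2 + 6) = 4*4 = 16)
a = -176 - 22*√5 (a = (√(3 + 17) + 16)*(-11) = (√20 + 16)*(-11) = (2*√5 + 16)*(-11) = (16 + 2*√5)*(-11) = -176 - 22*√5 ≈ -225.19)
r = 15357/110366 (r = 259*(1/794) + 338*(-1/1807) = 259/794 - 26/139 = 15357/110366 ≈ 0.13915)
r - a = 15357/110366 - (-176 - 22*√5) = 15357/110366 + (176 + 22*√5) = 19439773/110366 + 22*√5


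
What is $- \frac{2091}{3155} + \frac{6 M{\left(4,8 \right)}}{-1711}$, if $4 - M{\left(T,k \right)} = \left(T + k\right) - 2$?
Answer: $- \frac{3464121}{5398205} \approx -0.64172$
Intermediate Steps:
$M{\left(T,k \right)} = 6 - T - k$ ($M{\left(T,k \right)} = 4 - \left(\left(T + k\right) - 2\right) = 4 - \left(-2 + T + k\right) = 6 - T - k$)
$- \frac{2091}{3155} + \frac{6 M{\left(4,8 \right)}}{-1711} = - \frac{2091}{3155} + \frac{6 \left(6 - 4 - 8\right)}{-1711} = \left(-2091\right) \frac{1}{3155} + 6 \left(6 - 4 - 8\right) \left(- \frac{1}{1711}\right) = - \frac{2091}{3155} + 6 \left(-6\right) \left(- \frac{1}{1711}\right) = - \frac{2091}{3155} - - \frac{36}{1711} = - \frac{2091}{3155} + \frac{36}{1711} = - \frac{3464121}{5398205}$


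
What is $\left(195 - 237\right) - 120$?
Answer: $-162$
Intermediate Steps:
$\left(195 - 237\right) - 120 = -42 - 120 = -162$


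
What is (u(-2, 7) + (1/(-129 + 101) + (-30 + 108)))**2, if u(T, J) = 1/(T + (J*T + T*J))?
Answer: 1071318361/176400 ≈ 6073.2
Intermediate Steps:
u(T, J) = 1/(T + 2*J*T) (u(T, J) = 1/(T + (J*T + J*T)) = 1/(T + 2*J*T))
(u(-2, 7) + (1/(-129 + 101) + (-30 + 108)))**2 = (1/((-2)*(1 + 2*7)) + (1/(-129 + 101) + (-30 + 108)))**2 = (-1/(2*(1 + 14)) + (1/(-28) + 78))**2 = (-1/2/15 + (-1/28 + 78))**2 = (-1/2*1/15 + 2183/28)**2 = (-1/30 + 2183/28)**2 = (32731/420)**2 = 1071318361/176400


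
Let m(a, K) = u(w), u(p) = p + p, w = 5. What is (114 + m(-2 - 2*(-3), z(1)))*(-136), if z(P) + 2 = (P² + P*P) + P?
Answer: -16864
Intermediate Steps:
z(P) = -2 + P + 2*P² (z(P) = -2 + ((P² + P*P) + P) = -2 + ((P² + P²) + P) = -2 + (2*P² + P) = -2 + (P + 2*P²) = -2 + P + 2*P²)
u(p) = 2*p
m(a, K) = 10 (m(a, K) = 2*5 = 10)
(114 + m(-2 - 2*(-3), z(1)))*(-136) = (114 + 10)*(-136) = 124*(-136) = -16864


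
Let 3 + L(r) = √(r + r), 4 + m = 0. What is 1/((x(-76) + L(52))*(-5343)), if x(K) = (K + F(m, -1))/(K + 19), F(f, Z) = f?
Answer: -133/45157255 - 2166*√26/587044315 ≈ -2.1759e-5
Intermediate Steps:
m = -4 (m = -4 + 0 = -4)
L(r) = -3 + √2*√r (L(r) = -3 + √(r + r) = -3 + √(2*r) = -3 + √2*√r)
x(K) = (-4 + K)/(19 + K) (x(K) = (K - 4)/(K + 19) = (-4 + K)/(19 + K))
1/((x(-76) + L(52))*(-5343)) = 1/((-4 - 76)/(19 - 76) + (-3 + √2*√52)*(-5343)) = -1/5343/(-80/(-57) + (-3 + √2*(2*√13))) = -1/5343/(-1/57*(-80) + (-3 + 2*√26)) = -1/5343/(80/57 + (-3 + 2*√26)) = -1/5343/(-91/57 + 2*√26) = -1/(5343*(-91/57 + 2*√26))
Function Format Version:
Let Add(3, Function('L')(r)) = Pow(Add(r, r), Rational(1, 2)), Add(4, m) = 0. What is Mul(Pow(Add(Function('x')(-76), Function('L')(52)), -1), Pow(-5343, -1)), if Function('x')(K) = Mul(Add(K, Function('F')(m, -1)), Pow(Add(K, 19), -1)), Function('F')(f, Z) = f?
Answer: Add(Rational(-133, 45157255), Mul(Rational(-2166, 587044315), Pow(26, Rational(1, 2)))) ≈ -2.1759e-5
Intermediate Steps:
m = -4 (m = Add(-4, 0) = -4)
Function('L')(r) = Add(-3, Mul(Pow(2, Rational(1, 2)), Pow(r, Rational(1, 2)))) (Function('L')(r) = Add(-3, Pow(Add(r, r), Rational(1, 2))) = Add(-3, Pow(Mul(2, r), Rational(1, 2))) = Add(-3, Mul(Pow(2, Rational(1, 2)), Pow(r, Rational(1, 2)))))
Function('x')(K) = Mul(Pow(Add(19, K), -1), Add(-4, K)) (Function('x')(K) = Mul(Add(K, -4), Pow(Add(K, 19), -1)) = Mul(Add(-4, K), Pow(Add(19, K), -1)) = Mul(Pow(Add(19, K), -1), Add(-4, K)))
Mul(Pow(Add(Function('x')(-76), Function('L')(52)), -1), Pow(-5343, -1)) = Mul(Pow(Add(Mul(Pow(Add(19, -76), -1), Add(-4, -76)), Add(-3, Mul(Pow(2, Rational(1, 2)), Pow(52, Rational(1, 2))))), -1), Pow(-5343, -1)) = Mul(Pow(Add(Mul(Pow(-57, -1), -80), Add(-3, Mul(Pow(2, Rational(1, 2)), Mul(2, Pow(13, Rational(1, 2)))))), -1), Rational(-1, 5343)) = Mul(Pow(Add(Mul(Rational(-1, 57), -80), Add(-3, Mul(2, Pow(26, Rational(1, 2))))), -1), Rational(-1, 5343)) = Mul(Pow(Add(Rational(80, 57), Add(-3, Mul(2, Pow(26, Rational(1, 2))))), -1), Rational(-1, 5343)) = Mul(Pow(Add(Rational(-91, 57), Mul(2, Pow(26, Rational(1, 2)))), -1), Rational(-1, 5343)) = Mul(Rational(-1, 5343), Pow(Add(Rational(-91, 57), Mul(2, Pow(26, Rational(1, 2)))), -1))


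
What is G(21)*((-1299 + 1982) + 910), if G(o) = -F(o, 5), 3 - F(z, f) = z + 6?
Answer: 38232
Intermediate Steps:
F(z, f) = -3 - z (F(z, f) = 3 - (z + 6) = 3 - (6 + z) = 3 + (-6 - z) = -3 - z)
G(o) = 3 + o (G(o) = -(-3 - o) = 3 + o)
G(21)*((-1299 + 1982) + 910) = (3 + 21)*((-1299 + 1982) + 910) = 24*(683 + 910) = 24*1593 = 38232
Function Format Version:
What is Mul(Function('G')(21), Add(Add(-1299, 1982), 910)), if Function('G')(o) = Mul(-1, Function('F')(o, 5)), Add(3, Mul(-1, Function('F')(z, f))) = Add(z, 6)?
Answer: 38232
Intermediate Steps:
Function('F')(z, f) = Add(-3, Mul(-1, z)) (Function('F')(z, f) = Add(3, Mul(-1, Add(z, 6))) = Add(3, Mul(-1, Add(6, z))) = Add(3, Add(-6, Mul(-1, z))) = Add(-3, Mul(-1, z)))
Function('G')(o) = Add(3, o) (Function('G')(o) = Mul(-1, Add(-3, Mul(-1, o))) = Add(3, o))
Mul(Function('G')(21), Add(Add(-1299, 1982), 910)) = Mul(Add(3, 21), Add(Add(-1299, 1982), 910)) = Mul(24, Add(683, 910)) = Mul(24, 1593) = 38232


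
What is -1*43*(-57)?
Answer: 2451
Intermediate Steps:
-1*43*(-57) = -43*(-57) = 2451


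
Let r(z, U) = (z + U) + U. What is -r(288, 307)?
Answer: -902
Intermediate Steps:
r(z, U) = z + 2*U (r(z, U) = (U + z) + U = z + 2*U)
-r(288, 307) = -(288 + 2*307) = -(288 + 614) = -1*902 = -902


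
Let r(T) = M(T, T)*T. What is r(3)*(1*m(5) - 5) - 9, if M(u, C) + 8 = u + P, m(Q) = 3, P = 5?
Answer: -9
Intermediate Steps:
M(u, C) = -3 + u (M(u, C) = -8 + (u + 5) = -8 + (5 + u) = -3 + u)
r(T) = T*(-3 + T) (r(T) = (-3 + T)*T = T*(-3 + T))
r(3)*(1*m(5) - 5) - 9 = (3*(-3 + 3))*(1*3 - 5) - 9 = (3*0)*(3 - 5) - 9 = 0*(-2) - 9 = 0 - 9 = -9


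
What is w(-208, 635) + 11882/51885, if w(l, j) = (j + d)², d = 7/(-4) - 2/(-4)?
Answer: 333424874237/830160 ≈ 4.0164e+5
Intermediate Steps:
d = -5/4 (d = 7*(-¼) - 2*(-¼) = -7/4 + ½ = -5/4 ≈ -1.2500)
w(l, j) = (-5/4 + j)² (w(l, j) = (j - 5/4)² = (-5/4 + j)²)
w(-208, 635) + 11882/51885 = (-5 + 4*635)²/16 + 11882/51885 = (-5 + 2540)²/16 + 11882*(1/51885) = (1/16)*2535² + 11882/51885 = (1/16)*6426225 + 11882/51885 = 6426225/16 + 11882/51885 = 333424874237/830160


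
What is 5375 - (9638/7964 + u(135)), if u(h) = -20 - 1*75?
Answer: 21776721/3982 ≈ 5468.8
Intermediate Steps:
u(h) = -95 (u(h) = -20 - 75 = -95)
5375 - (9638/7964 + u(135)) = 5375 - (9638/7964 - 95) = 5375 - (9638*(1/7964) - 95) = 5375 - (4819/3982 - 95) = 5375 - 1*(-373471/3982) = 5375 + 373471/3982 = 21776721/3982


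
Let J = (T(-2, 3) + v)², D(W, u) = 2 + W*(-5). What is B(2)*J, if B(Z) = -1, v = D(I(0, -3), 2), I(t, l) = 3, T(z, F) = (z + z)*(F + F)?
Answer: -1369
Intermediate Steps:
T(z, F) = 4*F*z (T(z, F) = (2*z)*(2*F) = 4*F*z)
D(W, u) = 2 - 5*W
v = -13 (v = 2 - 5*3 = 2 - 15 = -13)
J = 1369 (J = (4*3*(-2) - 13)² = (-24 - 13)² = (-37)² = 1369)
B(2)*J = -1*1369 = -1369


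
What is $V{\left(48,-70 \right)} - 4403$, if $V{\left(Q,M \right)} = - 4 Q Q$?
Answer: $-13619$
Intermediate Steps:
$V{\left(Q,M \right)} = - 4 Q^{2}$
$V{\left(48,-70 \right)} - 4403 = - 4 \cdot 48^{2} - 4403 = \left(-4\right) 2304 - 4403 = -9216 - 4403 = -13619$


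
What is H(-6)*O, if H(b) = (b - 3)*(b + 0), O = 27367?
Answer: 1477818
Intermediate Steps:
H(b) = b*(-3 + b) (H(b) = (-3 + b)*b = b*(-3 + b))
H(-6)*O = -6*(-3 - 6)*27367 = -6*(-9)*27367 = 54*27367 = 1477818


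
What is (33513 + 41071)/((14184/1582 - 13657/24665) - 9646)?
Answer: -1455134958760/188029483197 ≈ -7.7389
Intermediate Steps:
(33513 + 41071)/((14184/1582 - 13657/24665) - 9646) = 74584/((14184*(1/1582) - 13657*1/24665) - 9646) = 74584/((7092/791 - 13657/24665) - 9646) = 74584/(164121493/19510015 - 9646) = 74584/(-188029483197/19510015) = 74584*(-19510015/188029483197) = -1455134958760/188029483197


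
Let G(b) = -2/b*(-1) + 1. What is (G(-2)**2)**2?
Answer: 0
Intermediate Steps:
G(b) = 1 + 2/b (G(b) = 2/b + 1 = 1 + 2/b)
(G(-2)**2)**2 = (((2 - 2)/(-2))**2)**2 = ((-1/2*0)**2)**2 = (0**2)**2 = 0**2 = 0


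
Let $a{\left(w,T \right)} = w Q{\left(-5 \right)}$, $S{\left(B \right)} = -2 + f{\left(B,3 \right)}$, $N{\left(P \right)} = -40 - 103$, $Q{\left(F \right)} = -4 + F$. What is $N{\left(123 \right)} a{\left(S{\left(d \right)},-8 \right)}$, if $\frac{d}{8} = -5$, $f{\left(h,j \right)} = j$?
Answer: $1287$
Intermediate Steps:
$d = -40$ ($d = 8 \left(-5\right) = -40$)
$N{\left(P \right)} = -143$
$S{\left(B \right)} = 1$ ($S{\left(B \right)} = -2 + 3 = 1$)
$a{\left(w,T \right)} = - 9 w$ ($a{\left(w,T \right)} = w \left(-4 - 5\right) = w \left(-9\right) = - 9 w$)
$N{\left(123 \right)} a{\left(S{\left(d \right)},-8 \right)} = - 143 \left(\left(-9\right) 1\right) = \left(-143\right) \left(-9\right) = 1287$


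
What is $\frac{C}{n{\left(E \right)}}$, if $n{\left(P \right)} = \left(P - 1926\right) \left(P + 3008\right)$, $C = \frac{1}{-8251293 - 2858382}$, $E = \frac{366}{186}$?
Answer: $\frac{961}{61829955278575875} \approx 1.5543 \cdot 10^{-14}$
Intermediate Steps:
$E = \frac{61}{31}$ ($E = 366 \cdot \frac{1}{186} = \frac{61}{31} \approx 1.9677$)
$C = - \frac{1}{11109675}$ ($C = \frac{1}{-11109675} = - \frac{1}{11109675} \approx -9.0012 \cdot 10^{-8}$)
$n{\left(P \right)} = \left(-1926 + P\right) \left(3008 + P\right)$
$\frac{C}{n{\left(E \right)}} = - \frac{1}{11109675 \left(-5793408 + \left(\frac{61}{31}\right)^{2} + 1082 \cdot \frac{61}{31}\right)} = - \frac{1}{11109675 \left(-5793408 + \frac{3721}{961} + \frac{66002}{31}\right)} = - \frac{1}{11109675 \left(- \frac{5565415305}{961}\right)} = \left(- \frac{1}{11109675}\right) \left(- \frac{961}{5565415305}\right) = \frac{961}{61829955278575875}$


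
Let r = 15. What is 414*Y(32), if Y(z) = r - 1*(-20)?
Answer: 14490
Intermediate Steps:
Y(z) = 35 (Y(z) = 15 - 1*(-20) = 15 + 20 = 35)
414*Y(32) = 414*35 = 14490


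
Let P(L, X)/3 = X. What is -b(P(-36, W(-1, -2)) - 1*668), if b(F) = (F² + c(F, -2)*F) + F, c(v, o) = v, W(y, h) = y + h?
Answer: -915981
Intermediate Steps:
W(y, h) = h + y
P(L, X) = 3*X
b(F) = F + 2*F² (b(F) = (F² + F*F) + F = (F² + F²) + F = 2*F² + F = F + 2*F²)
-b(P(-36, W(-1, -2)) - 1*668) = -(3*(-2 - 1) - 1*668)*(1 + 2*(3*(-2 - 1) - 1*668)) = -(3*(-3) - 668)*(1 + 2*(3*(-3) - 668)) = -(-9 - 668)*(1 + 2*(-9 - 668)) = -(-677)*(1 + 2*(-677)) = -(-677)*(1 - 1354) = -(-677)*(-1353) = -1*915981 = -915981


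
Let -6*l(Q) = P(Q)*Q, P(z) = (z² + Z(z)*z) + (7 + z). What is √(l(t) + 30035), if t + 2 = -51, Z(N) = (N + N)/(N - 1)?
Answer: √4335323/9 ≈ 231.35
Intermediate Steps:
Z(N) = 2*N/(-1 + N) (Z(N) = (2*N)/(-1 + N) = 2*N/(-1 + N))
P(z) = 7 + z + z² + 2*z²/(-1 + z) (P(z) = (z² + (2*z/(-1 + z))*z) + (7 + z) = (z² + 2*z²/(-1 + z)) + (7 + z) = 7 + z + z² + 2*z²/(-1 + z))
t = -53 (t = -2 - 51 = -53)
l(Q) = -Q*(-7 + Q³ + 2*Q² + 6*Q)/(6*(-1 + Q)) (l(Q) = -(-7 + Q³ + 2*Q² + 6*Q)/(-1 + Q)*Q/6 = -Q*(-7 + Q³ + 2*Q² + 6*Q)/(6*(-1 + Q)))
√(l(t) + 30035) = √((⅙)*(-53)*(7 - 1*(-53)³ - 6*(-53) - 2*(-53)²)/(-1 - 53) + 30035) = √((⅙)*(-53)*(7 - 1*(-148877) + 318 - 2*2809)/(-54) + 30035) = √((⅙)*(-53)*(-1/54)*(7 + 148877 + 318 - 5618) + 30035) = √((⅙)*(-53)*(-1/54)*143584 + 30035) = √(1902488/81 + 30035) = √(4335323/81) = √4335323/9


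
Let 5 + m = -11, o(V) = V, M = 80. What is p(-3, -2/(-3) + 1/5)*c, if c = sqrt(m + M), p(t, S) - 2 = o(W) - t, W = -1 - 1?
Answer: 24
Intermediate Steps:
W = -2
m = -16 (m = -5 - 11 = -16)
p(t, S) = -t (p(t, S) = 2 + (-2 - t) = -t)
c = 8 (c = sqrt(-16 + 80) = sqrt(64) = 8)
p(-3, -2/(-3) + 1/5)*c = -1*(-3)*8 = 3*8 = 24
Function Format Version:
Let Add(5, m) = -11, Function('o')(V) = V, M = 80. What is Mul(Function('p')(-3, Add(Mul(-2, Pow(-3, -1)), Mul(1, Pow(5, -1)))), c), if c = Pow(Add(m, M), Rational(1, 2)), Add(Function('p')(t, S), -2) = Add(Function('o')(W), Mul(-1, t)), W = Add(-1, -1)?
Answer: 24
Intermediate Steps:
W = -2
m = -16 (m = Add(-5, -11) = -16)
Function('p')(t, S) = Mul(-1, t) (Function('p')(t, S) = Add(2, Add(-2, Mul(-1, t))) = Mul(-1, t))
c = 8 (c = Pow(Add(-16, 80), Rational(1, 2)) = Pow(64, Rational(1, 2)) = 8)
Mul(Function('p')(-3, Add(Mul(-2, Pow(-3, -1)), Mul(1, Pow(5, -1)))), c) = Mul(Mul(-1, -3), 8) = Mul(3, 8) = 24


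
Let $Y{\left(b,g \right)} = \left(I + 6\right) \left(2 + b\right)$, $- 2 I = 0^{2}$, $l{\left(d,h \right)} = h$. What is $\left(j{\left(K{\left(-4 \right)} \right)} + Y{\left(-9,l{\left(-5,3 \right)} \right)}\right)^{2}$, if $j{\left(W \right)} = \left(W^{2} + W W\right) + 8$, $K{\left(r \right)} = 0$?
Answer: $1156$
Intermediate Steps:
$I = 0$ ($I = - \frac{0^{2}}{2} = \left(- \frac{1}{2}\right) 0 = 0$)
$Y{\left(b,g \right)} = 12 + 6 b$ ($Y{\left(b,g \right)} = \left(0 + 6\right) \left(2 + b\right) = 6 \left(2 + b\right) = 12 + 6 b$)
$j{\left(W \right)} = 8 + 2 W^{2}$ ($j{\left(W \right)} = \left(W^{2} + W^{2}\right) + 8 = 2 W^{2} + 8 = 8 + 2 W^{2}$)
$\left(j{\left(K{\left(-4 \right)} \right)} + Y{\left(-9,l{\left(-5,3 \right)} \right)}\right)^{2} = \left(\left(8 + 2 \cdot 0^{2}\right) + \left(12 + 6 \left(-9\right)\right)\right)^{2} = \left(\left(8 + 2 \cdot 0\right) + \left(12 - 54\right)\right)^{2} = \left(\left(8 + 0\right) - 42\right)^{2} = \left(8 - 42\right)^{2} = \left(-34\right)^{2} = 1156$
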